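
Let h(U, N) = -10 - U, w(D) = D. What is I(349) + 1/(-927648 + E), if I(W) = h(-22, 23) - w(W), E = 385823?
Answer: -182595026/541825 ≈ -337.00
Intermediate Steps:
I(W) = 12 - W (I(W) = (-10 - 1*(-22)) - W = (-10 + 22) - W = 12 - W)
I(349) + 1/(-927648 + E) = (12 - 1*349) + 1/(-927648 + 385823) = (12 - 349) + 1/(-541825) = -337 - 1/541825 = -182595026/541825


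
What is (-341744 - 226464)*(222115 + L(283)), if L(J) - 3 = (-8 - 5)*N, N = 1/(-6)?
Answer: -378631366984/3 ≈ -1.2621e+11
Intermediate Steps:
N = -⅙ ≈ -0.16667
L(J) = 31/6 (L(J) = 3 + (-8 - 5)*(-⅙) = 3 - 13*(-⅙) = 3 + 13/6 = 31/6)
(-341744 - 226464)*(222115 + L(283)) = (-341744 - 226464)*(222115 + 31/6) = -568208*1332721/6 = -378631366984/3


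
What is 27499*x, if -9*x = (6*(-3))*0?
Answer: 0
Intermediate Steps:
x = 0 (x = -6*(-3)*0/9 = -(-2)*0 = -1/9*0 = 0)
27499*x = 27499*0 = 0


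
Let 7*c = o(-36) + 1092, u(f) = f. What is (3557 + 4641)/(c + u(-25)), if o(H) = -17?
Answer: 28693/450 ≈ 63.762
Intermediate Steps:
c = 1075/7 (c = (-17 + 1092)/7 = (⅐)*1075 = 1075/7 ≈ 153.57)
(3557 + 4641)/(c + u(-25)) = (3557 + 4641)/(1075/7 - 25) = 8198/(900/7) = 8198*(7/900) = 28693/450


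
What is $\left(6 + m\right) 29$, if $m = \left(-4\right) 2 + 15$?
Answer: $377$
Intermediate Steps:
$m = 7$ ($m = -8 + 15 = 7$)
$\left(6 + m\right) 29 = \left(6 + 7\right) 29 = 13 \cdot 29 = 377$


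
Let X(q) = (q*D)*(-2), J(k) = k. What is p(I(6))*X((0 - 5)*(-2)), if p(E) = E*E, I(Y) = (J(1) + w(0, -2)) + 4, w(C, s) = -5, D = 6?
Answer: 0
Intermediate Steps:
I(Y) = 0 (I(Y) = (1 - 5) + 4 = -4 + 4 = 0)
X(q) = -12*q (X(q) = (q*6)*(-2) = (6*q)*(-2) = -12*q)
p(E) = E**2
p(I(6))*X((0 - 5)*(-2)) = 0**2*(-12*(0 - 5)*(-2)) = 0*(-(-60)*(-2)) = 0*(-12*10) = 0*(-120) = 0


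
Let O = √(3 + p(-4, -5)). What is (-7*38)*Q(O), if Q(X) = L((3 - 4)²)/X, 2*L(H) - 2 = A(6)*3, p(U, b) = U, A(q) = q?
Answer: 2660*I ≈ 2660.0*I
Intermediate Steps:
O = I (O = √(3 - 4) = √(-1) = I ≈ 1.0*I)
L(H) = 10 (L(H) = 1 + (6*3)/2 = 1 + (½)*18 = 1 + 9 = 10)
Q(X) = 10/X
(-7*38)*Q(O) = (-7*38)*(10/I) = -2660*(-I) = -(-2660)*I = 2660*I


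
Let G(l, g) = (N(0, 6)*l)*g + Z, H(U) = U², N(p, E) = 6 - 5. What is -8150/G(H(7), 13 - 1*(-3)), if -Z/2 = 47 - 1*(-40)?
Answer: -815/61 ≈ -13.361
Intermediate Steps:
N(p, E) = 1
Z = -174 (Z = -2*(47 - 1*(-40)) = -2*(47 + 40) = -2*87 = -174)
G(l, g) = -174 + g*l (G(l, g) = (1*l)*g - 174 = l*g - 174 = g*l - 174 = -174 + g*l)
-8150/G(H(7), 13 - 1*(-3)) = -8150/(-174 + (13 - 1*(-3))*7²) = -8150/(-174 + (13 + 3)*49) = -8150/(-174 + 16*49) = -8150/(-174 + 784) = -8150/610 = -8150*1/610 = -815/61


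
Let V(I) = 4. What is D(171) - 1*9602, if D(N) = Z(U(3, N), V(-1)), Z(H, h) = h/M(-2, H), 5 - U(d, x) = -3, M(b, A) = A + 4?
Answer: -28805/3 ≈ -9601.7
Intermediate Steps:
M(b, A) = 4 + A
U(d, x) = 8 (U(d, x) = 5 - 1*(-3) = 5 + 3 = 8)
Z(H, h) = h/(4 + H)
D(N) = ⅓ (D(N) = 4/(4 + 8) = 4/12 = 4*(1/12) = ⅓)
D(171) - 1*9602 = ⅓ - 1*9602 = ⅓ - 9602 = -28805/3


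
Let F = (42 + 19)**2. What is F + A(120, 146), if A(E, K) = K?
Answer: 3867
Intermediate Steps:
F = 3721 (F = 61**2 = 3721)
F + A(120, 146) = 3721 + 146 = 3867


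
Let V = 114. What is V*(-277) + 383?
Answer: -31195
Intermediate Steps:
V*(-277) + 383 = 114*(-277) + 383 = -31578 + 383 = -31195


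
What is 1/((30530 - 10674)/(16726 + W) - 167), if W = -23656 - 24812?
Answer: -15871/2660385 ≈ -0.0059657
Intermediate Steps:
W = -48468
1/((30530 - 10674)/(16726 + W) - 167) = 1/((30530 - 10674)/(16726 - 48468) - 167) = 1/(19856/(-31742) - 167) = 1/(19856*(-1/31742) - 167) = 1/(-9928/15871 - 167) = 1/(-2660385/15871) = -15871/2660385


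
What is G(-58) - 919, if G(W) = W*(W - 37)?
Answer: 4591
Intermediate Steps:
G(W) = W*(-37 + W)
G(-58) - 919 = -58*(-37 - 58) - 919 = -58*(-95) - 919 = 5510 - 919 = 4591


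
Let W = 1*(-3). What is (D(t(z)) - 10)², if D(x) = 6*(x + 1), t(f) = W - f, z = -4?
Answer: 4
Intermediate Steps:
W = -3
t(f) = -3 - f
D(x) = 6 + 6*x (D(x) = 6*(1 + x) = 6 + 6*x)
(D(t(z)) - 10)² = ((6 + 6*(-3 - 1*(-4))) - 10)² = ((6 + 6*(-3 + 4)) - 10)² = ((6 + 6*1) - 10)² = ((6 + 6) - 10)² = (12 - 10)² = 2² = 4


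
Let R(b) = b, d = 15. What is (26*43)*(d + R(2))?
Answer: 19006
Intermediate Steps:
(26*43)*(d + R(2)) = (26*43)*(15 + 2) = 1118*17 = 19006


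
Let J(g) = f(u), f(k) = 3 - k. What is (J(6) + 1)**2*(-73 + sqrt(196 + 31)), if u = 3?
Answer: -73 + sqrt(227) ≈ -57.933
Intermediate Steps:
J(g) = 0 (J(g) = 3 - 1*3 = 3 - 3 = 0)
(J(6) + 1)**2*(-73 + sqrt(196 + 31)) = (0 + 1)**2*(-73 + sqrt(196 + 31)) = 1**2*(-73 + sqrt(227)) = 1*(-73 + sqrt(227)) = -73 + sqrt(227)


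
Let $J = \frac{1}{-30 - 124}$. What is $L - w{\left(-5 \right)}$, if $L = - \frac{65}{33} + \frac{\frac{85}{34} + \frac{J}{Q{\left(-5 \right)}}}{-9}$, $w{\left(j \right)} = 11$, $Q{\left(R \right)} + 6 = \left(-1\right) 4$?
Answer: $- \frac{183611}{13860} \approx -13.248$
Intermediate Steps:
$Q{\left(R \right)} = -10$ ($Q{\left(R \right)} = -6 - 4 = -10$)
$J = - \frac{1}{154}$ ($J = \frac{1}{-154} = - \frac{1}{154} \approx -0.0064935$)
$L = - \frac{31151}{13860}$ ($L = - \frac{65}{33} + \frac{\frac{85}{34} - \frac{1}{154 \left(-10\right)}}{-9} = \left(-65\right) \frac{1}{33} + \left(85 \cdot \frac{1}{34} - - \frac{1}{1540}\right) \left(- \frac{1}{9}\right) = - \frac{65}{33} + \left(\frac{5}{2} + \frac{1}{1540}\right) \left(- \frac{1}{9}\right) = - \frac{65}{33} + \frac{3851}{1540} \left(- \frac{1}{9}\right) = - \frac{65}{33} - \frac{3851}{13860} = - \frac{31151}{13860} \approx -2.2475$)
$L - w{\left(-5 \right)} = - \frac{31151}{13860} - 11 = - \frac{183611}{13860}$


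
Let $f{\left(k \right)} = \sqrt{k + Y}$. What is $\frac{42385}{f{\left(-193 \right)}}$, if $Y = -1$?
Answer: $- \frac{42385 i \sqrt{194}}{194} \approx - 3043.1 i$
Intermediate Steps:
$f{\left(k \right)} = \sqrt{-1 + k}$ ($f{\left(k \right)} = \sqrt{k - 1} = \sqrt{-1 + k}$)
$\frac{42385}{f{\left(-193 \right)}} = \frac{42385}{\sqrt{-1 - 193}} = \frac{42385}{\sqrt{-194}} = \frac{42385}{i \sqrt{194}} = 42385 \left(- \frac{i \sqrt{194}}{194}\right) = - \frac{42385 i \sqrt{194}}{194}$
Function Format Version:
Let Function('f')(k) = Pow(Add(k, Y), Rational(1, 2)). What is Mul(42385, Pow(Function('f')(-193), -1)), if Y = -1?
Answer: Mul(Rational(-42385, 194), I, Pow(194, Rational(1, 2))) ≈ Mul(-3043.1, I)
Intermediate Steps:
Function('f')(k) = Pow(Add(-1, k), Rational(1, 2)) (Function('f')(k) = Pow(Add(k, -1), Rational(1, 2)) = Pow(Add(-1, k), Rational(1, 2)))
Mul(42385, Pow(Function('f')(-193), -1)) = Mul(42385, Pow(Pow(Add(-1, -193), Rational(1, 2)), -1)) = Mul(42385, Pow(Pow(-194, Rational(1, 2)), -1)) = Mul(42385, Pow(Mul(I, Pow(194, Rational(1, 2))), -1)) = Mul(42385, Mul(Rational(-1, 194), I, Pow(194, Rational(1, 2)))) = Mul(Rational(-42385, 194), I, Pow(194, Rational(1, 2)))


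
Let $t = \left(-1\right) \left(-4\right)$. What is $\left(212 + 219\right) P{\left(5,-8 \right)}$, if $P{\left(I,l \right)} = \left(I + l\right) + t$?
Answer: $431$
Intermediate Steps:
$t = 4$
$P{\left(I,l \right)} = 4 + I + l$ ($P{\left(I,l \right)} = \left(I + l\right) + 4 = 4 + I + l$)
$\left(212 + 219\right) P{\left(5,-8 \right)} = \left(212 + 219\right) \left(4 + 5 - 8\right) = 431 \cdot 1 = 431$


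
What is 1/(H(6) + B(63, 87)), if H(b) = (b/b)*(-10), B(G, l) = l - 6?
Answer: 1/71 ≈ 0.014085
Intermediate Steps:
B(G, l) = -6 + l
H(b) = -10 (H(b) = 1*(-10) = -10)
1/(H(6) + B(63, 87)) = 1/(-10 + (-6 + 87)) = 1/(-10 + 81) = 1/71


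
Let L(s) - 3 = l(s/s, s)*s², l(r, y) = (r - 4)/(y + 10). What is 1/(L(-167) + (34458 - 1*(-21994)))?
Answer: 157/8947102 ≈ 1.7548e-5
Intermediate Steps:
l(r, y) = (-4 + r)/(10 + y)
L(s) = 3 - 3*s²/(10 + s) (L(s) = 3 + ((-4 + s/s)/(10 + s))*s² = 3 + ((-4 + 1)/(10 + s))*s² = 3 + (-3/(10 + s))*s² = 3 - 3*s²/(10 + s))
1/(L(-167) + (34458 - 1*(-21994))) = 1/(3*(10 - 167 - 1*(-167)²)/(10 - 167) + (34458 - 1*(-21994))) = 1/(3*(10 - 167 - 1*27889)/(-157) + (34458 + 21994)) = 1/(3*(-1/157)*(10 - 167 - 27889) + 56452) = 1/(3*(-1/157)*(-28046) + 56452) = 1/(84138/157 + 56452) = 1/(8947102/157) = 157/8947102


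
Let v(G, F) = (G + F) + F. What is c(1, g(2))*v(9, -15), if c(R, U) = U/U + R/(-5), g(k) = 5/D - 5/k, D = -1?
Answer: -84/5 ≈ -16.800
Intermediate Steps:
v(G, F) = G + 2*F (v(G, F) = (F + G) + F = G + 2*F)
g(k) = -5 - 5/k (g(k) = 5/(-1) - 5/k = 5*(-1) - 5/k = -5 - 5/k)
c(R, U) = 1 - R/5 (c(R, U) = 1 + R*(-1/5) = 1 - R/5)
c(1, g(2))*v(9, -15) = (1 - 1/5*1)*(9 + 2*(-15)) = (1 - 1/5)*(9 - 30) = (4/5)*(-21) = -84/5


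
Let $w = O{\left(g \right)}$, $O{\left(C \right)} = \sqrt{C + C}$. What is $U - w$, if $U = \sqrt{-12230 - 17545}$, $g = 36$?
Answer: $- 6 \sqrt{2} + 5 i \sqrt{1191} \approx -8.4853 + 172.55 i$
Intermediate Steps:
$U = 5 i \sqrt{1191}$ ($U = \sqrt{-29775} = 5 i \sqrt{1191} \approx 172.55 i$)
$O{\left(C \right)} = \sqrt{2} \sqrt{C}$ ($O{\left(C \right)} = \sqrt{2 C} = \sqrt{2} \sqrt{C}$)
$w = 6 \sqrt{2}$ ($w = \sqrt{2} \sqrt{36} = \sqrt{2} \cdot 6 = 6 \sqrt{2} \approx 8.4853$)
$U - w = 5 i \sqrt{1191} - 6 \sqrt{2} = - 6 \sqrt{2} + 5 i \sqrt{1191}$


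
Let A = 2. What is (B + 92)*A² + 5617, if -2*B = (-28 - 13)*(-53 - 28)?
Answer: -657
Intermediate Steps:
B = -3321/2 (B = -(-28 - 13)*(-53 - 28)/2 = -(-41)*(-81)/2 = -½*3321 = -3321/2 ≈ -1660.5)
(B + 92)*A² + 5617 = (-3321/2 + 92)*2² + 5617 = -3137/2*4 + 5617 = -6274 + 5617 = -657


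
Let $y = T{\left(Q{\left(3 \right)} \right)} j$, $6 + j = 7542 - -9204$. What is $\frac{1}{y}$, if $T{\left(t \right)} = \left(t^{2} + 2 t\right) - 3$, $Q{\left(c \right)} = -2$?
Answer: $- \frac{1}{50220} \approx -1.9912 \cdot 10^{-5}$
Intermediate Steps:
$T{\left(t \right)} = -3 + t^{2} + 2 t$
$j = 16740$ ($j = -6 + \left(7542 - -9204\right) = -6 + \left(7542 + 9204\right) = -6 + 16746 = 16740$)
$y = -50220$ ($y = \left(-3 + \left(-2\right)^{2} + 2 \left(-2\right)\right) 16740 = \left(-3 + 4 - 4\right) 16740 = \left(-3\right) 16740 = -50220$)
$\frac{1}{y} = \frac{1}{-50220} = - \frac{1}{50220}$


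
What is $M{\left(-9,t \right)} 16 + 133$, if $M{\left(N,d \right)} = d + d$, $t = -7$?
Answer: $-91$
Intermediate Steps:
$M{\left(N,d \right)} = 2 d$
$M{\left(-9,t \right)} 16 + 133 = 2 \left(-7\right) 16 + 133 = \left(-14\right) 16 + 133 = -224 + 133 = -91$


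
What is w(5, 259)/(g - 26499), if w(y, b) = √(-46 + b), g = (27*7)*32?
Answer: -√213/20451 ≈ -0.00071363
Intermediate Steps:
g = 6048 (g = 189*32 = 6048)
w(5, 259)/(g - 26499) = √(-46 + 259)/(6048 - 26499) = √213/(-20451) = √213*(-1/20451) = -√213/20451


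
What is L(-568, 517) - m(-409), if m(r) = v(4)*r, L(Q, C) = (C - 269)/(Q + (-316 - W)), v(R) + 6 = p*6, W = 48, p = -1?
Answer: -1143626/233 ≈ -4908.3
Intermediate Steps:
v(R) = -12 (v(R) = -6 - 1*6 = -6 - 6 = -12)
L(Q, C) = (-269 + C)/(-364 + Q) (L(Q, C) = (C - 269)/(Q + (-316 - 1*48)) = (-269 + C)/(Q + (-316 - 48)) = (-269 + C)/(Q - 364) = (-269 + C)/(-364 + Q))
m(r) = -12*r
L(-568, 517) - m(-409) = (269 - 1*517)/(364 - 1*(-568)) - (-12)*(-409) = (269 - 517)/(364 + 568) - 1*4908 = -248/932 - 4908 = (1/932)*(-248) - 4908 = -62/233 - 4908 = -1143626/233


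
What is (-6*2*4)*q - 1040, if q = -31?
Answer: 448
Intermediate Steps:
(-6*2*4)*q - 1040 = (-6*2*4)*(-31) - 1040 = -12*4*(-31) - 1040 = -48*(-31) - 1040 = 1488 - 1040 = 448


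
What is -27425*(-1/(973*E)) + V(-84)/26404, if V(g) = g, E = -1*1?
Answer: -25864694/917539 ≈ -28.189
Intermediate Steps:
E = -1
-27425*(-1/(973*E)) + V(-84)/26404 = -27425/((1*(-1))*(-973)) - 84/26404 = -27425/((-1*(-973))) - 84*1/26404 = -27425/973 - 3/943 = -25864694/917539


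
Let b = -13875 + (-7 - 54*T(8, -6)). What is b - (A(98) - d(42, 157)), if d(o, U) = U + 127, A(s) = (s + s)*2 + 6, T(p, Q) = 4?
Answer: -14212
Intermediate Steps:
A(s) = 6 + 4*s (A(s) = (2*s)*2 + 6 = 4*s + 6 = 6 + 4*s)
d(o, U) = 127 + U
b = -14098 (b = -13875 + (-7 - 54*4) = -13875 + (-7 - 216) = -13875 - 223 = -14098)
b - (A(98) - d(42, 157)) = -14098 - ((6 + 4*98) - (127 + 157)) = -14098 - ((6 + 392) - 1*284) = -14098 - (398 - 284) = -14098 - 1*114 = -14098 - 114 = -14212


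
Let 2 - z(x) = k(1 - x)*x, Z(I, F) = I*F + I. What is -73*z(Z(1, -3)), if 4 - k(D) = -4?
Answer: -1314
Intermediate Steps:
k(D) = 8 (k(D) = 4 - 1*(-4) = 4 + 4 = 8)
Z(I, F) = I + F*I (Z(I, F) = F*I + I = I + F*I)
z(x) = 2 - 8*x
-73*z(Z(1, -3)) = -73*(2 - 8*(1 - 3)) = -73*(2 - 8*(-2)) = -73*(2 + 16) = -73*18 = -1314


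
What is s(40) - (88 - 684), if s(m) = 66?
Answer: 662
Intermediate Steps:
s(40) - (88 - 684) = 66 - (88 - 684) = 66 - 1*(-596) = 66 + 596 = 662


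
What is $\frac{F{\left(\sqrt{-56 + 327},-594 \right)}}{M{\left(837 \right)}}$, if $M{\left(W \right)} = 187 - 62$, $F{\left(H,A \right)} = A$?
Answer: $- \frac{594}{125} \approx -4.752$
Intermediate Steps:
$M{\left(W \right)} = 125$
$\frac{F{\left(\sqrt{-56 + 327},-594 \right)}}{M{\left(837 \right)}} = - \frac{594}{125}$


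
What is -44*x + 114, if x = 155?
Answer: -6706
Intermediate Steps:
-44*x + 114 = -44*155 + 114 = -6820 + 114 = -6706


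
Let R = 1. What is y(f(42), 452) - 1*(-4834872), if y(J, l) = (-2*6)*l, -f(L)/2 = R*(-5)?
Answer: 4829448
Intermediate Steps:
f(L) = 10 (f(L) = -2*(-5) = 10)
y(J, l) = -12*l
y(f(42), 452) - 1*(-4834872) = -12*452 - 1*(-4834872) = -5424 + 4834872 = 4829448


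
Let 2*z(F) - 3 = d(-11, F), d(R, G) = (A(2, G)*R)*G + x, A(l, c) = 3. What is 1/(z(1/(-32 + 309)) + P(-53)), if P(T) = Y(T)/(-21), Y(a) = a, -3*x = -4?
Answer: 5817/26938 ≈ 0.21594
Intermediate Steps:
x = 4/3 (x = -1/3*(-4) = 4/3 ≈ 1.3333)
d(R, G) = 4/3 + 3*G*R (d(R, G) = (3*R)*G + 4/3 = 3*G*R + 4/3 = 4/3 + 3*G*R)
z(F) = 13/6 - 33*F/2 (z(F) = 3/2 + (4/3 + 3*F*(-11))/2 = 3/2 + (4/3 - 33*F)/2 = 3/2 + (2/3 - 33*F/2) = 13/6 - 33*F/2)
P(T) = -T/21 (P(T) = T/(-21) = T*(-1/21) = -T/21)
1/(z(1/(-32 + 309)) + P(-53)) = 1/((13/6 - 33/(2*(-32 + 309))) - 1/21*(-53)) = 1/((13/6 - 33/2/277) + 53/21) = 1/((13/6 - 33/2*1/277) + 53/21) = 1/((13/6 - 33/554) + 53/21) = 1/(1751/831 + 53/21) = 1/(26938/5817) = 5817/26938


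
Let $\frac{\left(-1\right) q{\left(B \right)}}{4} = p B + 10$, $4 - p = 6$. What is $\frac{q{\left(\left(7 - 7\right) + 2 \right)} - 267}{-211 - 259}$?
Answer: $\frac{291}{470} \approx 0.61915$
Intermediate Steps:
$p = -2$ ($p = 4 - 6 = -2$)
$q{\left(B \right)} = -40 + 8 B$ ($q{\left(B \right)} = - 4 \left(- 2 B + 10\right) = - 4 \left(10 - 2 B\right) = -40 + 8 B$)
$\frac{q{\left(\left(7 - 7\right) + 2 \right)} - 267}{-211 - 259} = \frac{\left(-40 + 8 \left(\left(7 - 7\right) + 2\right)\right) - 267}{-211 - 259} = \frac{\left(-40 + 8 \left(0 + 2\right)\right) - 267}{-470} = \left(\left(-40 + 8 \cdot 2\right) - 267\right) \left(- \frac{1}{470}\right) = \left(\left(-40 + 16\right) - 267\right) \left(- \frac{1}{470}\right) = \left(-24 - 267\right) \left(- \frac{1}{470}\right) = \left(-291\right) \left(- \frac{1}{470}\right) = \frac{291}{470}$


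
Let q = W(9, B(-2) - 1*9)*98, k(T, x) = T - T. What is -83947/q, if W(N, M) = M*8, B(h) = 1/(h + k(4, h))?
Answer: 83947/7448 ≈ 11.271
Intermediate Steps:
k(T, x) = 0
B(h) = 1/h (B(h) = 1/(h + 0) = 1/h)
W(N, M) = 8*M
q = -7448 (q = (8*(1/(-2) - 1*9))*98 = (8*(-½ - 9))*98 = (8*(-19/2))*98 = -76*98 = -7448)
-83947/q = -83947/(-7448) = -83947*(-1/7448) = 83947/7448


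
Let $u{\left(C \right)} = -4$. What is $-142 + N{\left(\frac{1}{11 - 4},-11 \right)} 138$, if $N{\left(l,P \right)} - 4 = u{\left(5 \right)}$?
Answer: $-142$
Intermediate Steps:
$N{\left(l,P \right)} = 0$ ($N{\left(l,P \right)} = 4 - 4 = 0$)
$-142 + N{\left(\frac{1}{11 - 4},-11 \right)} 138 = -142 + 0 \cdot 138 = -142 + 0 = -142$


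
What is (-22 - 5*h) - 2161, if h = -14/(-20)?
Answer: -4373/2 ≈ -2186.5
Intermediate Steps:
h = 7/10 (h = -14*(-1/20) = 7/10 ≈ 0.70000)
(-22 - 5*h) - 2161 = (-22 - 5*7/10) - 2161 = (-22 - 7/2) - 2161 = -51/2 - 2161 = -4373/2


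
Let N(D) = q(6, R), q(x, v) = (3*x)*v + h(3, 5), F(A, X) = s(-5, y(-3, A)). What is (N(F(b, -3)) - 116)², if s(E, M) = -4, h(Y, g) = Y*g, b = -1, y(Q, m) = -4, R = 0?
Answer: 10201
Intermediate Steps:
F(A, X) = -4
q(x, v) = 15 + 3*v*x (q(x, v) = (3*x)*v + 3*5 = 3*v*x + 15 = 15 + 3*v*x)
N(D) = 15 (N(D) = 15 + 3*0*6 = 15 + 0 = 15)
(N(F(b, -3)) - 116)² = (15 - 116)² = (-101)² = 10201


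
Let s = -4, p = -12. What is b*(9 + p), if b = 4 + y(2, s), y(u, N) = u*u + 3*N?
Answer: 12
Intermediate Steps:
y(u, N) = u² + 3*N
b = -4 (b = 4 + (2² + 3*(-4)) = 4 + (4 - 12) = 4 - 8 = -4)
b*(9 + p) = -4*(9 - 12) = -4*(-3) = 12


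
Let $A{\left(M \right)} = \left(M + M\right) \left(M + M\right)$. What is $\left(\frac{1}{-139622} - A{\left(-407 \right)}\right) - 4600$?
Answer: $- \frac{93155239913}{139622} \approx -6.672 \cdot 10^{5}$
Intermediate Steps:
$A{\left(M \right)} = 4 M^{2}$ ($A{\left(M \right)} = 2 M 2 M = 4 M^{2}$)
$\left(\frac{1}{-139622} - A{\left(-407 \right)}\right) - 4600 = \left(\frac{1}{-139622} - 4 \left(-407\right)^{2}\right) - 4600 = \left(- \frac{1}{139622} - 4 \cdot 165649\right) - 4600 = \left(- \frac{1}{139622} - 662596\right) - 4600 = - \frac{92512978713}{139622} - 4600 = - \frac{93155239913}{139622}$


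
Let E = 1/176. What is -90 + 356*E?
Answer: -3871/44 ≈ -87.977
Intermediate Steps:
E = 1/176 ≈ 0.0056818
-90 + 356*E = -90 + 356*(1/176) = -90 + 89/44 = -3871/44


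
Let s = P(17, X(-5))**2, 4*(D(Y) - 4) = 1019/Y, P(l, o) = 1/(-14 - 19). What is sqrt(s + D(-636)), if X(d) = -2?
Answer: sqrt(176216467)/6996 ≈ 1.8975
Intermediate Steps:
P(l, o) = -1/33 (P(l, o) = 1/(-33) = -1/33)
D(Y) = 4 + 1019/(4*Y) (D(Y) = 4 + (1019/Y)/4 = 4 + 1019/(4*Y))
s = 1/1089 (s = (-1/33)**2 = 1/1089 ≈ 0.00091827)
sqrt(s + D(-636)) = sqrt(1/1089 + (4 + (1019/4)/(-636))) = sqrt(1/1089 + (4 + (1019/4)*(-1/636))) = sqrt(1/1089 + (4 - 1019/2544)) = sqrt(1/1089 + 9157/2544) = sqrt(3324839/923472) = sqrt(176216467)/6996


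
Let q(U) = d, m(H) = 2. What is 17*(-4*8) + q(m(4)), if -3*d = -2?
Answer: -1630/3 ≈ -543.33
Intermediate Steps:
d = ⅔ (d = -⅓*(-2) = ⅔ ≈ 0.66667)
q(U) = ⅔
17*(-4*8) + q(m(4)) = 17*(-4*8) + ⅔ = 17*(-32) + ⅔ = -544 + ⅔ = -1630/3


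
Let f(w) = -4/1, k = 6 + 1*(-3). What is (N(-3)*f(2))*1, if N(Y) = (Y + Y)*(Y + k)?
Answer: 0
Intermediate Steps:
k = 3 (k = 6 - 3 = 3)
N(Y) = 2*Y*(3 + Y) (N(Y) = (Y + Y)*(Y + 3) = (2*Y)*(3 + Y) = 2*Y*(3 + Y))
f(w) = -4 (f(w) = -4*1 = -4)
(N(-3)*f(2))*1 = ((2*(-3)*(3 - 3))*(-4))*1 = ((2*(-3)*0)*(-4))*1 = (0*(-4))*1 = 0*1 = 0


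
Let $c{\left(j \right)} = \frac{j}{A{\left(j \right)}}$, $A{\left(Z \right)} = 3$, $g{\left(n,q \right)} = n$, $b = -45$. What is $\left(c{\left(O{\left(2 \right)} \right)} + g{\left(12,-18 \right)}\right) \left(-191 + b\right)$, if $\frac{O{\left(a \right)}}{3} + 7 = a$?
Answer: $-1652$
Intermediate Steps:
$O{\left(a \right)} = -21 + 3 a$
$c{\left(j \right)} = \frac{j}{3}$
$\left(c{\left(O{\left(2 \right)} \right)} + g{\left(12,-18 \right)}\right) \left(-191 + b\right) = \left(\frac{-21 + 3 \cdot 2}{3} + 12\right) \left(-191 - 45\right) = \left(\frac{-21 + 6}{3} + 12\right) \left(-236\right) = \left(\frac{1}{3} \left(-15\right) + 12\right) \left(-236\right) = \left(-5 + 12\right) \left(-236\right) = 7 \left(-236\right) = -1652$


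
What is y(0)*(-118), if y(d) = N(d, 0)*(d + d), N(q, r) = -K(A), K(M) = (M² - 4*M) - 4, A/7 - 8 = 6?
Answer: 0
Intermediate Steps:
A = 98 (A = 56 + 7*6 = 56 + 42 = 98)
K(M) = -4 + M² - 4*M
N(q, r) = -9208 (N(q, r) = -(-4 + 98² - 4*98) = -(-4 + 9604 - 392) = -1*9208 = -9208)
y(d) = -18416*d (y(d) = -9208*(d + d) = -18416*d)
y(0)*(-118) = -18416*0*(-118) = 0*(-118) = 0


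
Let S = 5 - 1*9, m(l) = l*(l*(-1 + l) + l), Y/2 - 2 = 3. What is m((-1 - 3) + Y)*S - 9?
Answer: -873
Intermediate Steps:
Y = 10 (Y = 4 + 2*3 = 4 + 6 = 10)
m(l) = l*(l + l*(-1 + l))
S = -4 (S = 5 - 9 = -4)
m((-1 - 3) + Y)*S - 9 = ((-1 - 3) + 10)**3*(-4) - 9 = (-4 + 10)**3*(-4) - 9 = 6**3*(-4) - 9 = 216*(-4) - 9 = -864 - 9 = -873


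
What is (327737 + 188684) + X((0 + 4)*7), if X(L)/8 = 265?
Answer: 518541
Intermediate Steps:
X(L) = 2120 (X(L) = 8*265 = 2120)
(327737 + 188684) + X((0 + 4)*7) = (327737 + 188684) + 2120 = 516421 + 2120 = 518541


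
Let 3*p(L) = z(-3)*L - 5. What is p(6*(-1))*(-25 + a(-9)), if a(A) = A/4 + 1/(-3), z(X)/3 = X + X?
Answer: -34093/36 ≈ -947.03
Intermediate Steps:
z(X) = 6*X (z(X) = 3*(X + X) = 3*(2*X) = 6*X)
a(A) = -1/3 + A/4 (a(A) = A*(1/4) + 1*(-1/3) = A/4 - 1/3 = -1/3 + A/4)
p(L) = -5/3 - 6*L (p(L) = ((6*(-3))*L - 5)/3 = (-18*L - 5)/3 = (-5 - 18*L)/3 = -5/3 - 6*L)
p(6*(-1))*(-25 + a(-9)) = (-5/3 - 36*(-1))*(-25 + (-1/3 + (1/4)*(-9))) = (-5/3 - 6*(-6))*(-25 + (-1/3 - 9/4)) = (-5/3 + 36)*(-25 - 31/12) = (103/3)*(-331/12) = -34093/36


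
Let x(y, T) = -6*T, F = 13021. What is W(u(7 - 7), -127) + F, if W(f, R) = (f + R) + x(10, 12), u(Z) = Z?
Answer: 12822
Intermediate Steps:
W(f, R) = -72 + R + f (W(f, R) = (f + R) - 6*12 = (R + f) - 72 = -72 + R + f)
W(u(7 - 7), -127) + F = (-72 - 127 + (7 - 7)) + 13021 = (-72 - 127 + 0) + 13021 = -199 + 13021 = 12822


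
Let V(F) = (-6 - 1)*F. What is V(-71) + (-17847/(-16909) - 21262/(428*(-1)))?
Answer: 1981986259/3618526 ≈ 547.73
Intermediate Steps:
V(F) = -7*F
V(-71) + (-17847/(-16909) - 21262/(428*(-1))) = -7*(-71) + (-17847/(-16909) - 21262/(428*(-1))) = 497 + (-17847*(-1/16909) - 21262/(-428)) = 497 + (17847/16909 - 21262*(-1/428)) = 497 + (17847/16909 + 10631/214) = 497 + 183578837/3618526 = 1981986259/3618526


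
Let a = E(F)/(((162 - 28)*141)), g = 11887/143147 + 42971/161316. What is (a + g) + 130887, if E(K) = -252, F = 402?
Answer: 9517655580721060013/72716397672348 ≈ 1.3089e+5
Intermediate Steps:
g = 8068733029/23091901452 (g = 11887*(1/143147) + 42971*(1/161316) = 11887/143147 + 42971/161316 = 8068733029/23091901452 ≈ 0.34942)
a = -42/3149 (a = -252*1/(141*(162 - 28)) = -252/(134*141) = -252/18894 = -252*1/18894 = -42/3149 ≈ -0.013338)
(a + g) + 130887 = (-42/3149 + 8068733029/23091901452) + 130887 = 24438580447337/72716397672348 + 130887 = 9517655580721060013/72716397672348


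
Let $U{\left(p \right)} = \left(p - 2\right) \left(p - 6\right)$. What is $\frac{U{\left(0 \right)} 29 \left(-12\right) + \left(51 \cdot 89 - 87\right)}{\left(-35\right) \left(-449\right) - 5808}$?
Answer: $\frac{276}{9907} \approx 0.027859$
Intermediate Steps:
$U{\left(p \right)} = \left(-6 + p\right) \left(-2 + p\right)$ ($U{\left(p \right)} = \left(-2 + p\right) \left(-6 + p\right) = \left(-6 + p\right) \left(-2 + p\right)$)
$\frac{U{\left(0 \right)} 29 \left(-12\right) + \left(51 \cdot 89 - 87\right)}{\left(-35\right) \left(-449\right) - 5808} = \frac{\left(12 + 0^{2} - 0\right) 29 \left(-12\right) + \left(51 \cdot 89 - 87\right)}{\left(-35\right) \left(-449\right) - 5808} = \frac{\left(12 + 0 + 0\right) 29 \left(-12\right) + \left(4539 - 87\right)}{15715 - 5808} = \frac{12 \cdot 29 \left(-12\right) + 4452}{9907} = \left(348 \left(-12\right) + 4452\right) \frac{1}{9907} = \left(-4176 + 4452\right) \frac{1}{9907} = 276 \cdot \frac{1}{9907} = \frac{276}{9907}$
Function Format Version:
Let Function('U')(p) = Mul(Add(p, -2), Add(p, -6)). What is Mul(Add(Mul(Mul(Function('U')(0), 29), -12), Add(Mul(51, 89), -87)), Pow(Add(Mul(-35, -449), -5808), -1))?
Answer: Rational(276, 9907) ≈ 0.027859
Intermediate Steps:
Function('U')(p) = Mul(Add(-6, p), Add(-2, p)) (Function('U')(p) = Mul(Add(-2, p), Add(-6, p)) = Mul(Add(-6, p), Add(-2, p)))
Mul(Add(Mul(Mul(Function('U')(0), 29), -12), Add(Mul(51, 89), -87)), Pow(Add(Mul(-35, -449), -5808), -1)) = Mul(Add(Mul(Mul(Add(12, Pow(0, 2), Mul(-8, 0)), 29), -12), Add(Mul(51, 89), -87)), Pow(Add(Mul(-35, -449), -5808), -1)) = Mul(Add(Mul(Mul(Add(12, 0, 0), 29), -12), Add(4539, -87)), Pow(Add(15715, -5808), -1)) = Mul(Add(Mul(Mul(12, 29), -12), 4452), Pow(9907, -1)) = Mul(Add(Mul(348, -12), 4452), Rational(1, 9907)) = Mul(Add(-4176, 4452), Rational(1, 9907)) = Mul(276, Rational(1, 9907)) = Rational(276, 9907)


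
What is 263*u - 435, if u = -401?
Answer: -105898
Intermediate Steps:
263*u - 435 = 263*(-401) - 435 = -105463 - 435 = -105898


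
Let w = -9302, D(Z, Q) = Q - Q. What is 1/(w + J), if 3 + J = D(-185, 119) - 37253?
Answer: -1/46558 ≈ -2.1479e-5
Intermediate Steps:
D(Z, Q) = 0
J = -37256 (J = -3 + (0 - 37253) = -3 - 37253 = -37256)
1/(w + J) = 1/(-9302 - 37256) = 1/(-46558) = -1/46558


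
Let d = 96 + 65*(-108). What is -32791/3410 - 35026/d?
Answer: -1222798/268305 ≈ -4.5575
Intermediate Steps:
d = -6924 (d = 96 - 7020 = -6924)
-32791/3410 - 35026/d = -32791/3410 - 35026/(-6924) = -32791*1/3410 - 35026*(-1/6924) = -2981/310 + 17513/3462 = -1222798/268305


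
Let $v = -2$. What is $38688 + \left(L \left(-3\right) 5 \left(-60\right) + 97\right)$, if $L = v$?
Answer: $36985$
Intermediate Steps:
$L = -2$
$38688 + \left(L \left(-3\right) 5 \left(-60\right) + 97\right) = 38688 + \left(\left(-2\right) \left(-3\right) 5 \left(-60\right) + 97\right) = 38688 + \left(6 \cdot 5 \left(-60\right) + 97\right) = 38688 + \left(30 \left(-60\right) + 97\right) = 38688 + \left(-1800 + 97\right) = 38688 - 1703 = 36985$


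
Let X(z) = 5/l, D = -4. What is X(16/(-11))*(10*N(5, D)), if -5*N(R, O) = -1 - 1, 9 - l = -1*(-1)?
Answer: 5/2 ≈ 2.5000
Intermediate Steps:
l = 8 (l = 9 - (-1)*(-1) = 9 - 1*1 = 9 - 1 = 8)
N(R, O) = 2/5 (N(R, O) = -(-1 - 1)/5 = -1/5*(-2) = 2/5)
X(z) = 5/8
X(16/(-11))*(10*N(5, D)) = 5*(10*(2/5))/8 = (5/8)*4 = 5/2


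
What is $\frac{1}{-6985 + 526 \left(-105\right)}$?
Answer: $- \frac{1}{62215} \approx -1.6073 \cdot 10^{-5}$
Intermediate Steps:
$\frac{1}{-6985 + 526 \left(-105\right)} = \frac{1}{-6985 - 55230} = \frac{1}{-62215} = - \frac{1}{62215}$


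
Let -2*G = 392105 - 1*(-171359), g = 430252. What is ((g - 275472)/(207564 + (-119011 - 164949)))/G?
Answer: 545/75785908 ≈ 7.1913e-6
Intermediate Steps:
G = -281732 (G = -(392105 - 1*(-171359))/2 = -(392105 + 171359)/2 = -½*563464 = -281732)
((g - 275472)/(207564 + (-119011 - 164949)))/G = ((430252 - 275472)/(207564 + (-119011 - 164949)))/(-281732) = (154780/(207564 - 283960))*(-1/281732) = (154780/(-76396))*(-1/281732) = (154780*(-1/76396))*(-1/281732) = -545/269*(-1/281732) = 545/75785908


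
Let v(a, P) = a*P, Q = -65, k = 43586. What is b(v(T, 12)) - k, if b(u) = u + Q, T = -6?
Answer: -43723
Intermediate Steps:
v(a, P) = P*a
b(u) = -65 + u (b(u) = u - 65 = -65 + u)
b(v(T, 12)) - k = (-65 + 12*(-6)) - 1*43586 = (-65 - 72) - 43586 = -137 - 43586 = -43723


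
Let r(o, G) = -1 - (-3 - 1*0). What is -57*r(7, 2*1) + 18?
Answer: -96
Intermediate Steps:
r(o, G) = 2 (r(o, G) = -1 - (-3 + 0) = -1 - 1*(-3) = -1 + 3 = 2)
-57*r(7, 2*1) + 18 = -57*2 + 18 = -114 + 18 = -96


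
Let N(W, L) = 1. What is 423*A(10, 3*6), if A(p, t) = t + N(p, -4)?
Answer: 8037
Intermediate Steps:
A(p, t) = 1 + t (A(p, t) = t + 1 = 1 + t)
423*A(10, 3*6) = 423*(1 + 3*6) = 423*(1 + 18) = 423*19 = 8037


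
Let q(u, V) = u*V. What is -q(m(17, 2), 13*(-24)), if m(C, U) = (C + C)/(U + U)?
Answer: 2652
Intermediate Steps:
m(C, U) = C/U (m(C, U) = (2*C)/((2*U)) = (2*C)*(1/(2*U)) = C/U)
q(u, V) = V*u
-q(m(17, 2), 13*(-24)) = -13*(-24)*17/2 = -(-312)*17*(½) = -(-312)*17/2 = -1*(-2652) = 2652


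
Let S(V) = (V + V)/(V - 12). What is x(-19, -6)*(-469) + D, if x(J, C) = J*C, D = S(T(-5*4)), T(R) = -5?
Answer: -908912/17 ≈ -53465.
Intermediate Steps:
S(V) = 2*V/(-12 + V) (S(V) = (2*V)/(-12 + V) = 2*V/(-12 + V))
D = 10/17 (D = 2*(-5)/(-12 - 5) = 2*(-5)/(-17) = 2*(-5)*(-1/17) = 10/17 ≈ 0.58823)
x(J, C) = C*J
x(-19, -6)*(-469) + D = -6*(-19)*(-469) + 10/17 = 114*(-469) + 10/17 = -53466 + 10/17 = -908912/17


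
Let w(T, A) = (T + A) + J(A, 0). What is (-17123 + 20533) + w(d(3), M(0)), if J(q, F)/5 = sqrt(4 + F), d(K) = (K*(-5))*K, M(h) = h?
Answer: 3375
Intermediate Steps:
d(K) = -5*K**2 (d(K) = (-5*K)*K = -5*K**2)
J(q, F) = 5*sqrt(4 + F)
w(T, A) = 10 + A + T (w(T, A) = (T + A) + 5*sqrt(4 + 0) = (A + T) + 5*sqrt(4) = (A + T) + 5*2 = (A + T) + 10 = 10 + A + T)
(-17123 + 20533) + w(d(3), M(0)) = (-17123 + 20533) + (10 + 0 - 5*3**2) = 3410 + (10 + 0 - 5*9) = 3410 + (10 + 0 - 45) = 3410 - 35 = 3375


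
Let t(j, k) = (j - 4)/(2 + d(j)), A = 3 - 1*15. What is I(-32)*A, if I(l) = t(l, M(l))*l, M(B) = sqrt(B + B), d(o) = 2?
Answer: -3456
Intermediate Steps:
A = -12 (A = 3 - 15 = -12)
M(B) = sqrt(2)*sqrt(B) (M(B) = sqrt(2*B) = sqrt(2)*sqrt(B))
t(j, k) = -1 + j/4 (t(j, k) = (j - 4)/(2 + 2) = (-4 + j)/4 = (-4 + j)*(1/4) = -1 + j/4)
I(l) = l*(-1 + l/4) (I(l) = (-1 + l/4)*l = l*(-1 + l/4))
I(-32)*A = ((1/4)*(-32)*(-4 - 32))*(-12) = ((1/4)*(-32)*(-36))*(-12) = 288*(-12) = -3456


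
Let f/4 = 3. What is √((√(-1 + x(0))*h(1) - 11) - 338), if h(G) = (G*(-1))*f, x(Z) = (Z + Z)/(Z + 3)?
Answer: √(-349 - 12*I) ≈ 0.3211 - 18.684*I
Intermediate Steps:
x(Z) = 2*Z/(3 + Z) (x(Z) = (2*Z)/(3 + Z) = 2*Z/(3 + Z))
f = 12 (f = 4*3 = 12)
h(G) = -12*G (h(G) = (G*(-1))*12 = -G*12 = -12*G)
√((√(-1 + x(0))*h(1) - 11) - 338) = √((√(-1 + 2*0/(3 + 0))*(-12*1) - 11) - 338) = √((√(-1 + 2*0/3)*(-12) - 11) - 338) = √((√(-1 + 2*0*(⅓))*(-12) - 11) - 338) = √((√(-1 + 0)*(-12) - 11) - 338) = √((√(-1)*(-12) - 11) - 338) = √((I*(-12) - 11) - 338) = √((-12*I - 11) - 338) = √((-11 - 12*I) - 338) = √(-349 - 12*I)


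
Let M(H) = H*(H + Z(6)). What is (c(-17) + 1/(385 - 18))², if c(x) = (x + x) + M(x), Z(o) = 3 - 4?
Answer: 9965030625/134689 ≈ 73986.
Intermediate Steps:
Z(o) = -1
M(H) = H*(-1 + H) (M(H) = H*(H - 1) = H*(-1 + H))
c(x) = 2*x + x*(-1 + x) (c(x) = (x + x) + x*(-1 + x) = 2*x + x*(-1 + x))
(c(-17) + 1/(385 - 18))² = (-17*(1 - 17) + 1/(385 - 18))² = (-17*(-16) + 1/367)² = (272 + 1/367)² = (99825/367)² = 9965030625/134689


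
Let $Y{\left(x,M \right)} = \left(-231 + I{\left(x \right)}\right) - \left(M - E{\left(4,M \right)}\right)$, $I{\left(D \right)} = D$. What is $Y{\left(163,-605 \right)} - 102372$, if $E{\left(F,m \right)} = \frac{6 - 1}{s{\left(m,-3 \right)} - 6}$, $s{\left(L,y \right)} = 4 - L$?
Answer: $- \frac{61406500}{603} \approx -1.0184 \cdot 10^{5}$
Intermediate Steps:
$E{\left(F,m \right)} = \frac{5}{-2 - m}$ ($E{\left(F,m \right)} = \frac{6 - 1}{\left(4 - m\right) - 6} = \frac{5}{-2 - m}$)
$Y{\left(x,M \right)} = -231 + x - M - \frac{5}{2 + M}$ ($Y{\left(x,M \right)} = \left(-231 + x\right) - \left(M + \frac{5}{2 + M}\right) = -231 + x - M - \frac{5}{2 + M}$)
$Y{\left(163,-605 \right)} - 102372 = \frac{-5 + \left(2 - 605\right) \left(-231 + 163 - -605\right)}{2 - 605} - 102372 = \frac{-5 - 603 \left(-231 + 163 + 605\right)}{-603} - 102372 = - \frac{-5 - 323811}{603} - 102372 = \left(- \frac{1}{603}\right) \left(-323816\right) - 102372 = \frac{323816}{603} - 102372 = - \frac{61406500}{603}$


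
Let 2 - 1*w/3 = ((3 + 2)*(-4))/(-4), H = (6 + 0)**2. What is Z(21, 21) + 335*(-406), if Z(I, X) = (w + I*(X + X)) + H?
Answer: -135101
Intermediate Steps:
H = 36 (H = 6**2 = 36)
w = -9 (w = 6 - 3*(3 + 2)*(-4)/(-4) = 6 - 3*5*(-4)*(-1)/4 = 6 - (-60)*(-1)/4 = 6 - 3*5 = 6 - 15 = -9)
Z(I, X) = 27 + 2*I*X (Z(I, X) = (-9 + I*(X + X)) + 36 = (-9 + I*(2*X)) + 36 = (-9 + 2*I*X) + 36 = 27 + 2*I*X)
Z(21, 21) + 335*(-406) = (27 + 2*21*21) + 335*(-406) = (27 + 882) - 136010 = 909 - 136010 = -135101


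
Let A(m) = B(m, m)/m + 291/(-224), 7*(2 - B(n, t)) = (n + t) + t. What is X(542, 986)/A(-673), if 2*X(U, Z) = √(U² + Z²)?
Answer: -150752*√316490/260899 ≈ -325.07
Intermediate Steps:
B(n, t) = 2 - 2*t/7 - n/7 (B(n, t) = 2 - ((n + t) + t)/7 = 2 - (n + 2*t)/7 = 2 + (-2*t/7 - n/7) = 2 - 2*t/7 - n/7)
X(U, Z) = √(U² + Z²)/2
A(m) = -291/224 + (2 - 3*m/7)/m (A(m) = (2 - 2*m/7 - m/7)/m + 291/(-224) = (2 - 3*m/7)/m + 291*(-1/224) = (2 - 3*m/7)/m - 291/224 = -291/224 + (2 - 3*m/7)/m)
X(542, 986)/A(-673) = (√(542² + 986²)/2)/(-387/224 + 2/(-673)) = (√(293764 + 972196)/2)/(-387/224 + 2*(-1/673)) = (√1265960/2)/(-387/224 - 2/673) = ((2*√316490)/2)/(-260899/150752) = √316490*(-150752/260899) = -150752*√316490/260899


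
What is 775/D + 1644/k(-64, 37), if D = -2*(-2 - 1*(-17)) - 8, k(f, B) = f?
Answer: -14009/304 ≈ -46.082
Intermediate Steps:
D = -38 (D = -2*(-2 + 17) - 8 = -2*15 - 8 = -30 - 8 = -38)
775/D + 1644/k(-64, 37) = 775/(-38) + 1644/(-64) = 775*(-1/38) + 1644*(-1/64) = -775/38 - 411/16 = -14009/304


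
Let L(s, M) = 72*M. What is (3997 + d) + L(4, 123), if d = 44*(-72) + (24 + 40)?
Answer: 9749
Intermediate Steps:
d = -3104 (d = -3168 + 64 = -3104)
(3997 + d) + L(4, 123) = (3997 - 3104) + 72*123 = 893 + 8856 = 9749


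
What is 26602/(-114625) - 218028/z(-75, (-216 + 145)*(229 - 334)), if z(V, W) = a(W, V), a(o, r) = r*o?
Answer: 770866/4883025 ≈ 0.15787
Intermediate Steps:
a(o, r) = o*r
z(V, W) = V*W (z(V, W) = W*V = V*W)
26602/(-114625) - 218028/z(-75, (-216 + 145)*(229 - 334)) = 26602/(-114625) - 218028*(-1/(75*(-216 + 145)*(229 - 334))) = 26602*(-1/114625) - 218028/((-(-5325)*(-105))) = -26602/114625 - 218028/((-75*7455)) = -26602/114625 - 218028/(-559125) = -26602/114625 - 218028*(-1/559125) = -26602/114625 + 72676/186375 = 770866/4883025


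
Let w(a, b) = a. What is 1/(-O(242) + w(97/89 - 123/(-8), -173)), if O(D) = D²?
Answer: -712/41685845 ≈ -1.7080e-5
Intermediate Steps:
1/(-O(242) + w(97/89 - 123/(-8), -173)) = 1/(-1*242² + (97/89 - 123/(-8))) = 1/(-1*58564 + (97*(1/89) - 123*(-⅛))) = 1/(-58564 + (97/89 + 123/8)) = 1/(-58564 + 11723/712) = 1/(-41685845/712) = -712/41685845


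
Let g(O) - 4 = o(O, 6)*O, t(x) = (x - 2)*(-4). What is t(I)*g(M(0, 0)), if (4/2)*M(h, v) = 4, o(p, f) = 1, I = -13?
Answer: 360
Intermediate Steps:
M(h, v) = 2 (M(h, v) = (½)*4 = 2)
t(x) = 8 - 4*x (t(x) = (-2 + x)*(-4) = 8 - 4*x)
g(O) = 4 + O (g(O) = 4 + 1*O = 4 + O)
t(I)*g(M(0, 0)) = (8 - 4*(-13))*(4 + 2) = (8 + 52)*6 = 60*6 = 360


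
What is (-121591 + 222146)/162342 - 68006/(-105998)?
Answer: 10849429471/8603963658 ≈ 1.2610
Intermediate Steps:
(-121591 + 222146)/162342 - 68006/(-105998) = 100555*(1/162342) - 68006*(-1/105998) = 100555/162342 + 34003/52999 = 10849429471/8603963658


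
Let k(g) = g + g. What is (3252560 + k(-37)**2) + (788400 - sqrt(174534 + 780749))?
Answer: 4046436 - sqrt(955283) ≈ 4.0455e+6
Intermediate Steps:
k(g) = 2*g
(3252560 + k(-37)**2) + (788400 - sqrt(174534 + 780749)) = (3252560 + (2*(-37))**2) + (788400 - sqrt(174534 + 780749)) = (3252560 + (-74)**2) + (788400 - sqrt(955283)) = (3252560 + 5476) + (788400 - sqrt(955283)) = 3258036 + (788400 - sqrt(955283)) = 4046436 - sqrt(955283)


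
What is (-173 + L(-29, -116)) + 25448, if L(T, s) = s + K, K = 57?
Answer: 25216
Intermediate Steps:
L(T, s) = 57 + s (L(T, s) = s + 57 = 57 + s)
(-173 + L(-29, -116)) + 25448 = (-173 + (57 - 116)) + 25448 = (-173 - 59) + 25448 = -232 + 25448 = 25216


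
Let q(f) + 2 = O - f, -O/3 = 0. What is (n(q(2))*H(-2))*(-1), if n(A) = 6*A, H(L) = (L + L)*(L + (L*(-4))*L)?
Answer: 1728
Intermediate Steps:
O = 0 (O = -3*0 = 0)
q(f) = -2 - f (q(f) = -2 + (0 - f) = -2 - f)
H(L) = 2*L*(L - 4*L²) (H(L) = (2*L)*(L + (-4*L)*L) = (2*L)*(L - 4*L²) = 2*L*(L - 4*L²))
(n(q(2))*H(-2))*(-1) = ((6*(-2 - 1*2))*((-2)²*(2 - 8*(-2))))*(-1) = ((6*(-2 - 2))*(4*(2 + 16)))*(-1) = ((6*(-4))*(4*18))*(-1) = -24*72*(-1) = -1728*(-1) = 1728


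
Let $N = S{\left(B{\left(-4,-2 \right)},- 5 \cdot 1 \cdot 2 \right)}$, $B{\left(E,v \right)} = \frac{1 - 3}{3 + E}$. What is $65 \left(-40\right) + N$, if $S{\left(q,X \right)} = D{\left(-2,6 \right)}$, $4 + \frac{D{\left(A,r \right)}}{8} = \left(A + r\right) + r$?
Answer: $-2552$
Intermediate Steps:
$B{\left(E,v \right)} = - \frac{2}{3 + E}$
$D{\left(A,r \right)} = -32 + 8 A + 16 r$ ($D{\left(A,r \right)} = -32 + 8 \left(\left(A + r\right) + r\right) = -32 + 8 \left(A + 2 r\right) = -32 + \left(8 A + 16 r\right) = -32 + 8 A + 16 r$)
$S{\left(q,X \right)} = 48$ ($S{\left(q,X \right)} = -32 + 8 \left(-2\right) + 16 \cdot 6 = -32 - 16 + 96 = 48$)
$N = 48$
$65 \left(-40\right) + N = 65 \left(-40\right) + 48 = -2600 + 48 = -2552$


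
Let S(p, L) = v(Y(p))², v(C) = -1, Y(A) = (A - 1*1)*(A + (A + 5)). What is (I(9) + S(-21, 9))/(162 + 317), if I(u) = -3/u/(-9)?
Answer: 28/12933 ≈ 0.0021650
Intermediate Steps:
Y(A) = (-1 + A)*(5 + 2*A) (Y(A) = (A - 1)*(A + (5 + A)) = (-1 + A)*(5 + 2*A))
I(u) = 1/(3*u) (I(u) = -3/u*(-⅑) = 1/(3*u))
S(p, L) = 1 (S(p, L) = (-1)² = 1)
(I(9) + S(-21, 9))/(162 + 317) = ((⅓)/9 + 1)/(162 + 317) = ((⅓)*(⅑) + 1)/479 = (1/27 + 1)*(1/479) = (28/27)*(1/479) = 28/12933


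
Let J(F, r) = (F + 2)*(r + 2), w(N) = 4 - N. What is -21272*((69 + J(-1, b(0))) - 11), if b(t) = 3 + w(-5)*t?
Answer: -1340136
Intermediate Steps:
b(t) = 3 + 9*t (b(t) = 3 + (4 - 1*(-5))*t = 3 + (4 + 5)*t = 3 + 9*t)
J(F, r) = (2 + F)*(2 + r)
-21272*((69 + J(-1, b(0))) - 11) = -21272*((69 + (4 + 2*(-1) + 2*(3 + 9*0) - (3 + 9*0))) - 11) = -21272*((69 + (4 - 2 + 2*(3 + 0) - (3 + 0))) - 11) = -21272*((69 + (4 - 2 + 2*3 - 1*3)) - 11) = -21272*((69 + (4 - 2 + 6 - 3)) - 11) = -21272*((69 + 5) - 11) = -21272*(74 - 11) = -21272*63 = -1340136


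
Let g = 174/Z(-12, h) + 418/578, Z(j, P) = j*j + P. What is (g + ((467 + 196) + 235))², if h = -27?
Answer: 102946815205441/127035441 ≈ 8.1038e+5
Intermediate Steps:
Z(j, P) = P + j² (Z(j, P) = j² + P = P + j²)
g = 24913/11271 (g = 174/(-27 + (-12)²) + 418/578 = 174/(-27 + 144) + 418*(1/578) = 174/117 + 209/289 = 174*(1/117) + 209/289 = 58/39 + 209/289 = 24913/11271 ≈ 2.2104)
(g + ((467 + 196) + 235))² = (24913/11271 + ((467 + 196) + 235))² = (24913/11271 + (663 + 235))² = (24913/11271 + 898)² = (10146271/11271)² = 102946815205441/127035441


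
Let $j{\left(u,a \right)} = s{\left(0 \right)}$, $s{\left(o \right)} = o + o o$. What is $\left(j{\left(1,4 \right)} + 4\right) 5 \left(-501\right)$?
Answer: $-10020$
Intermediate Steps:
$s{\left(o \right)} = o + o^{2}$
$j{\left(u,a \right)} = 0$ ($j{\left(u,a \right)} = 0 \left(1 + 0\right) = 0 \cdot 1 = 0$)
$\left(j{\left(1,4 \right)} + 4\right) 5 \left(-501\right) = \left(0 + 4\right) 5 \left(-501\right) = 4 \cdot 5 \left(-501\right) = 20 \left(-501\right) = -10020$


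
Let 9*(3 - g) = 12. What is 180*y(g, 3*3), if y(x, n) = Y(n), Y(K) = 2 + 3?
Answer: 900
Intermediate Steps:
g = 5/3 (g = 3 - ⅑*12 = 3 - 4/3 = 5/3 ≈ 1.6667)
Y(K) = 5
y(x, n) = 5
180*y(g, 3*3) = 180*5 = 900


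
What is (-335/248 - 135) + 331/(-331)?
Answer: -34063/248 ≈ -137.35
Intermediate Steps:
(-335/248 - 135) + 331/(-331) = (-335*1/248 - 135) + 331*(-1/331) = (-335/248 - 135) - 1 = -33815/248 - 1 = -34063/248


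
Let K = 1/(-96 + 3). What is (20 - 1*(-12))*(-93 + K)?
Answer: -276800/93 ≈ -2976.3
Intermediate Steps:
K = -1/93 (K = 1/(-93) = -1/93 ≈ -0.010753)
(20 - 1*(-12))*(-93 + K) = (20 - 1*(-12))*(-93 - 1/93) = (20 + 12)*(-8650/93) = 32*(-8650/93) = -276800/93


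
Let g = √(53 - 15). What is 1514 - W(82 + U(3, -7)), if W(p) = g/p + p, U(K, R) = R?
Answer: 1439 - √38/75 ≈ 1438.9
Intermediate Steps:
g = √38 ≈ 6.1644
W(p) = p + √38/p (W(p) = √38/p + p = p + √38/p)
1514 - W(82 + U(3, -7)) = 1514 - ((82 - 7) + √38/(82 - 7)) = 1514 - (75 + √38/75) = 1514 + (-75 - √38/75) = 1439 - √38/75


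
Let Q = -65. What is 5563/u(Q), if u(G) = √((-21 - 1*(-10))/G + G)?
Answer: -5563*I*√5590/602 ≈ -690.91*I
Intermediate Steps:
u(G) = √(G - 11/G) (u(G) = √((-21 + 10)/G + G) = √(-11/G + G) = √(G - 11/G))
5563/u(Q) = 5563/(√(-65 - 11/(-65))) = 5563/(√(-65 - 11*(-1/65))) = 5563/(√(-65 + 11/65)) = 5563/(√(-4214/65)) = 5563/((7*I*√5590/65)) = 5563*(-I*√5590/602) = -5563*I*√5590/602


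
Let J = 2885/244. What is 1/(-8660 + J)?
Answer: -244/2110155 ≈ -0.00011563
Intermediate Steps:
J = 2885/244 (J = 2885*(1/244) = 2885/244 ≈ 11.824)
1/(-8660 + J) = 1/(-8660 + 2885/244) = 1/(-2110155/244) = -244/2110155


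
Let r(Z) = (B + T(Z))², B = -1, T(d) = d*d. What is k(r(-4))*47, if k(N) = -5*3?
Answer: -705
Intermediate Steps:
T(d) = d²
r(Z) = (-1 + Z²)²
k(N) = -15 (k(N) = -1*15 = -15)
k(r(-4))*47 = -15*47 = -705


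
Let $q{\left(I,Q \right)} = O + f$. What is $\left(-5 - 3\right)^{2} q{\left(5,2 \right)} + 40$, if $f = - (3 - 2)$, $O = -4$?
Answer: $-280$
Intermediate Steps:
$f = -1$ ($f = \left(-1\right) 1 = -1$)
$q{\left(I,Q \right)} = -5$ ($q{\left(I,Q \right)} = -4 - 1 = -5$)
$\left(-5 - 3\right)^{2} q{\left(5,2 \right)} + 40 = \left(-5 - 3\right)^{2} \left(-5\right) + 40 = \left(-8\right)^{2} \left(-5\right) + 40 = 64 \left(-5\right) + 40 = -320 + 40 = -280$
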